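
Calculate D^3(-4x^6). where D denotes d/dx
- 480 x^{3}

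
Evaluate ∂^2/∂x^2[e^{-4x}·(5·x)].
40 \left(2 x - 1\right) e^{- 4 x}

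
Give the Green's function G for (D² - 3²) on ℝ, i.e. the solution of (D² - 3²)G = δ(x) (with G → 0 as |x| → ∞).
-\frac{e^{-3|x|}}{6}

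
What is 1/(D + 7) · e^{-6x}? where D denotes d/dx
e^{- 6 x}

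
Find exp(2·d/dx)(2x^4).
2 x^{4} + 16 x^{3} + 48 x^{2} + 64 x + 32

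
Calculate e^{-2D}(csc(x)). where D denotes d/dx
\csc{\left(x - 2 \right)}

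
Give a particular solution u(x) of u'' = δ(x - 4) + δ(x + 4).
\frac{|x - 4|}{2} + \frac{|x + 4|}{2}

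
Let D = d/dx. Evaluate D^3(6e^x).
6 e^{x}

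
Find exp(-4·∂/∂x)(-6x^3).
- 6 x^{3} + 72 x^{2} - 288 x + 384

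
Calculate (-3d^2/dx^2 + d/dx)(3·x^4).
12 x^{2} \left(x - 9\right)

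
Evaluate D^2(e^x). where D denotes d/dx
e^{x}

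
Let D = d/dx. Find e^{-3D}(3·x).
3 x - 9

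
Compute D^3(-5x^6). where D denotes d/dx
- 600 x^{3}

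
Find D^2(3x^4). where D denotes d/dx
36 x^{2}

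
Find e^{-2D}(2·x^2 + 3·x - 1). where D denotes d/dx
2 x^{2} - 5 x + 1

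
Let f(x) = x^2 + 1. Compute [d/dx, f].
2 x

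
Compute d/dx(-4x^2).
- 8 x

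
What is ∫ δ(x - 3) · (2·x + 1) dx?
7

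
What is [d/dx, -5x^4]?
- 20 x^{3}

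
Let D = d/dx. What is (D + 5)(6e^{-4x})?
6 e^{- 4 x}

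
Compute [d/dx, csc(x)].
- \cot{\left(x \right)} \csc{\left(x \right)}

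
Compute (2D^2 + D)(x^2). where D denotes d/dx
2 x + 4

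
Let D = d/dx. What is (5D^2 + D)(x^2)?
2 x + 10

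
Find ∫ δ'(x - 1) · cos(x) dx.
\sin{\left(1 \right)}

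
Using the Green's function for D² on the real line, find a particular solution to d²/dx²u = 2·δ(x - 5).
|x - 5|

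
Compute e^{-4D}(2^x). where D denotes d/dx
2^{x - 4}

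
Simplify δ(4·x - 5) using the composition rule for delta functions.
\frac{\delta(x - 5/4)}{4}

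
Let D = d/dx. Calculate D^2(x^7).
42 x^{5}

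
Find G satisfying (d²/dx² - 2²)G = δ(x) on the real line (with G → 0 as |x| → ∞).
-\frac{e^{-2|x|}}{4}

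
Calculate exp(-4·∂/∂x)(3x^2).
3 x^{2} - 24 x + 48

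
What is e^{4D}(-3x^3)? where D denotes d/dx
- 3 x^{3} - 36 x^{2} - 144 x - 192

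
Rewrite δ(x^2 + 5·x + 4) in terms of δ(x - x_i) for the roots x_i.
\frac{\delta(x + 1) + \delta(x + 4)}{3}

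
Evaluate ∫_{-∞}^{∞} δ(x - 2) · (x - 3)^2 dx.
1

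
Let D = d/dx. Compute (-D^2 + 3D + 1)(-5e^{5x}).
45 e^{5 x}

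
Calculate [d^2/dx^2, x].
2\frac{d}{dx}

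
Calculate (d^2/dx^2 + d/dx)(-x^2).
- 2 x - 2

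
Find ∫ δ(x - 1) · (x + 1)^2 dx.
4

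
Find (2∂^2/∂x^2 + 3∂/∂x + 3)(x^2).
3 x^{2} + 6 x + 4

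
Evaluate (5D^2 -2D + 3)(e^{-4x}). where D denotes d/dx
91 e^{- 4 x}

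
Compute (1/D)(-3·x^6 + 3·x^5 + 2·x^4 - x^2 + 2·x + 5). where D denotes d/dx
- \frac{3 x^{7}}{7} + \frac{x^{6}}{2} + \frac{2 x^{5}}{5} - \frac{x^{3}}{3} + x^{2} + 5 x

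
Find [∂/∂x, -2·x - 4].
-2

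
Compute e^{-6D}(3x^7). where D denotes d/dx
3 x^{7} - 126 x^{6} + 2268 x^{5} - 22680 x^{4} + 136080 x^{3} - 489888 x^{2} + 979776 x - 839808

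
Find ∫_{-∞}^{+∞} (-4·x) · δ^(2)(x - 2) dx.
0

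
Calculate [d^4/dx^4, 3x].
12\frac{d^{3}}{dx^{3}}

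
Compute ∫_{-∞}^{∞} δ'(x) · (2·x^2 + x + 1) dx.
-1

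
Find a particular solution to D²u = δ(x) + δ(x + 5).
\frac{|x|}{2} + \frac{|x + 5|}{2}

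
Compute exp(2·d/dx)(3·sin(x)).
3 \sin{\left(x + 2 \right)}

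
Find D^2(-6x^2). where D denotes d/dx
-12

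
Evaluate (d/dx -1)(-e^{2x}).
- e^{2 x}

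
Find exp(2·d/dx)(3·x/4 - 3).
\frac{3 x}{4} - \frac{3}{2}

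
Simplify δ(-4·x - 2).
\frac{\delta(x + 1/2)}{4}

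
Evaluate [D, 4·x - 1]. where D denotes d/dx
4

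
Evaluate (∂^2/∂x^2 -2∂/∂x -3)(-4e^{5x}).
- 48 e^{5 x}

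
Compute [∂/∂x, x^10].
10 x^{9}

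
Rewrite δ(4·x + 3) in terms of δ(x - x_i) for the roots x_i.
\frac{\delta(x + 3/4)}{4}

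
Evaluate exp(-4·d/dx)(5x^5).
5 x^{5} - 100 x^{4} + 800 x^{3} - 3200 x^{2} + 6400 x - 5120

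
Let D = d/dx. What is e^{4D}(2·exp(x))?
2 e^{x + 4}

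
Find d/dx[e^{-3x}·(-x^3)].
3 x^{2} \left(x - 1\right) e^{- 3 x}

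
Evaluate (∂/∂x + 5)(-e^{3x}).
- 8 e^{3 x}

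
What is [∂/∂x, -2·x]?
-2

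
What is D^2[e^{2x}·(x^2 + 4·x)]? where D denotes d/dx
\left(4 x^{2} + 24 x + 18\right) e^{2 x}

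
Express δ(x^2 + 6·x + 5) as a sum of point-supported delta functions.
\frac{\delta(x + 5) + \delta(x + 1)}{4}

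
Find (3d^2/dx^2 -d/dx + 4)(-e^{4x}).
- 48 e^{4 x}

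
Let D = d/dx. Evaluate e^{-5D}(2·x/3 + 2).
\frac{2 x}{3} - \frac{4}{3}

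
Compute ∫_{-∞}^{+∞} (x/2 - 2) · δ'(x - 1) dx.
- \frac{1}{2}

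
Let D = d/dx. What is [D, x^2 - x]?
2 x - 1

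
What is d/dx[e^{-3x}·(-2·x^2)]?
2 x \left(3 x - 2\right) e^{- 3 x}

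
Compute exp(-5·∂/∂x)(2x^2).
2 x^{2} - 20 x + 50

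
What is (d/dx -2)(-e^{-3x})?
5 e^{- 3 x}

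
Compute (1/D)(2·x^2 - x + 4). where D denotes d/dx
\frac{2 x^{3}}{3} - \frac{x^{2}}{2} + 4 x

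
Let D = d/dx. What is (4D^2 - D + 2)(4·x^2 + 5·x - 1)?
8 x^{2} + 2 x + 25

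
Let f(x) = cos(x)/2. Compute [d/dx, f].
- \frac{\sin{\left(x \right)}}{2}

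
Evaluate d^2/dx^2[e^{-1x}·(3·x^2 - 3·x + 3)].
3 \left(x^{2} - 5 x + 5\right) e^{- x}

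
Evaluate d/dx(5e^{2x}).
10 e^{2 x}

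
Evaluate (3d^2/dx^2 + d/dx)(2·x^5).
10 x^{3} \left(x + 12\right)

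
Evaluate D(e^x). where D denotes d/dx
e^{x}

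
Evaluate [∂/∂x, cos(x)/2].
- \frac{\sin{\left(x \right)}}{2}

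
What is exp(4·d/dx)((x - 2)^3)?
x^{3} + 6 x^{2} + 12 x + 8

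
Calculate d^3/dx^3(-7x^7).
- 1470 x^{4}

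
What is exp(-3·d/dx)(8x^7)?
8 x^{7} - 168 x^{6} + 1512 x^{5} - 7560 x^{4} + 22680 x^{3} - 40824 x^{2} + 40824 x - 17496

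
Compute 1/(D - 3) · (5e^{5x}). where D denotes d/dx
\frac{5 e^{5 x}}{2}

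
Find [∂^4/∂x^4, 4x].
16\frac{d^{3}}{dx^{3}}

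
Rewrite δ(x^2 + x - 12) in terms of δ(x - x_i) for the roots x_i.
\frac{\delta(x + 4) + \delta(x - 3)}{7}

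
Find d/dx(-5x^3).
- 15 x^{2}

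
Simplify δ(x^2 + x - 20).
\frac{\delta(x + 5) + \delta(x - 4)}{9}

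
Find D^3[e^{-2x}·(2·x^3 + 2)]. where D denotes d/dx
4 \left(- 4 x^{3} + 18 x^{2} - 18 x - 1\right) e^{- 2 x}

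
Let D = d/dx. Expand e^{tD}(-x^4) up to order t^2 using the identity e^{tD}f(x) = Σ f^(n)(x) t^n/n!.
x^{2} \left(- 6 t^{2} - 4 t x - x^{2}\right)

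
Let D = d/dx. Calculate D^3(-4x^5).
- 240 x^{2}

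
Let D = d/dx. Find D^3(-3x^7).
- 630 x^{4}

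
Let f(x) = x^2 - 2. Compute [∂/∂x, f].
2 x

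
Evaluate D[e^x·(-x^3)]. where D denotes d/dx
x^{2} \left(- x - 3\right) e^{x}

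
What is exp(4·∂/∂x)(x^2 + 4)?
x^{2} + 8 x + 20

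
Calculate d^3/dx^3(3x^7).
630 x^{4}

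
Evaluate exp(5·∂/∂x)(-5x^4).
- 5 x^{4} - 100 x^{3} - 750 x^{2} - 2500 x - 3125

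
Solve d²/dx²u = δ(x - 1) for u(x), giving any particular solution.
\frac{|x - 1|}{2}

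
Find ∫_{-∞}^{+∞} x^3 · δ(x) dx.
0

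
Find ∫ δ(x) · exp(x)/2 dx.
\frac{1}{2}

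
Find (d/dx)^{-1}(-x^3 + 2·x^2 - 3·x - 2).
- \frac{x^{4}}{4} + \frac{2 x^{3}}{3} - \frac{3 x^{2}}{2} - 2 x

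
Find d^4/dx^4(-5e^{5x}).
- 3125 e^{5 x}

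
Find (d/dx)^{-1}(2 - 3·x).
- \frac{3 x^{2}}{2} + 2 x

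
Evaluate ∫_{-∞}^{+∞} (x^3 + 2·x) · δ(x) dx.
0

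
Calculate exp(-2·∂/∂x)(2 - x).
4 - x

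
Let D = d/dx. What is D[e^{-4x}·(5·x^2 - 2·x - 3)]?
2 \left(- 10 x^{2} + 9 x + 5\right) e^{- 4 x}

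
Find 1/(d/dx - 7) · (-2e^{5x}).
e^{5 x}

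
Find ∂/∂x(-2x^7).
- 14 x^{6}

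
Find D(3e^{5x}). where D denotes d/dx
15 e^{5 x}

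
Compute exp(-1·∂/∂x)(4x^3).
4 x^{3} - 12 x^{2} + 12 x - 4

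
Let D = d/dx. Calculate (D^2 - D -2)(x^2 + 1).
2 x \left(- x - 1\right)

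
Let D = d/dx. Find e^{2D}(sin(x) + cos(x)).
\sqrt{2} \sin{\left(x + \frac{\pi}{4} + 2 \right)}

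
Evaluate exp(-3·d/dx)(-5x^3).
- 5 x^{3} + 45 x^{2} - 135 x + 135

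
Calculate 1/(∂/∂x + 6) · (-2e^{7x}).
- \frac{2 e^{7 x}}{13}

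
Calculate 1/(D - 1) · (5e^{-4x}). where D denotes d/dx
- e^{- 4 x}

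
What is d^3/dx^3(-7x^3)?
-42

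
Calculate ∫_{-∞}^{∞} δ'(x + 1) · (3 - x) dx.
1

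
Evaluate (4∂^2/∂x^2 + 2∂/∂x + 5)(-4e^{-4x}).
- 244 e^{- 4 x}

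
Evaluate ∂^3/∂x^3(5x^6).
600 x^{3}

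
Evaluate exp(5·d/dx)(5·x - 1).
5 x + 24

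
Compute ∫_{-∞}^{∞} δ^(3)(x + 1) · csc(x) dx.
\left(6 \cot^{2}{\left(1 \right)} + 5\right) \cot{\left(1 \right)} \csc{\left(1 \right)}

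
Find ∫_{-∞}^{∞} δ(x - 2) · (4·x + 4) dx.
12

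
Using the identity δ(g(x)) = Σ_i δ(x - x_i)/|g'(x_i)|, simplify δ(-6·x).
\frac{\delta(x)}{6}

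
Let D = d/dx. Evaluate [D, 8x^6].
48 x^{5}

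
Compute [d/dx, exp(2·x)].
2 e^{2 x}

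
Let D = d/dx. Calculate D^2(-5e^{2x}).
- 20 e^{2 x}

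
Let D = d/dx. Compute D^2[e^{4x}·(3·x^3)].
6 x \left(8 x^{2} + 12 x + 3\right) e^{4 x}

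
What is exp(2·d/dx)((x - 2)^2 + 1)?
x^{2} + 1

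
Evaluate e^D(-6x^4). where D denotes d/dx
- 6 x^{4} - 24 x^{3} - 36 x^{2} - 24 x - 6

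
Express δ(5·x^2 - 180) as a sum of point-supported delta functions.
\frac{\delta(x - 6) + \delta(x + 6)}{60}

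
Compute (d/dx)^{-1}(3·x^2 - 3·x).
x^{3} - \frac{3 x^{2}}{2}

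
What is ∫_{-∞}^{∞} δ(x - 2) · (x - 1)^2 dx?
1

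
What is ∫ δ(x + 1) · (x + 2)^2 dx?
1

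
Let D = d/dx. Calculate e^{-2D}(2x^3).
2 x^{3} - 12 x^{2} + 24 x - 16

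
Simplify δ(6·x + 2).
\frac{\delta(x + 1/3)}{6}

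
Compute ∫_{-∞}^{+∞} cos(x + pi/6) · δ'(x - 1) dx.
\sin{\left(\frac{\pi}{6} + 1 \right)}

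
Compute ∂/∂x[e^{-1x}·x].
\left(1 - x\right) e^{- x}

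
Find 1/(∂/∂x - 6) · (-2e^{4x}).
e^{4 x}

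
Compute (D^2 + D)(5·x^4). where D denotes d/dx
20 x^{2} \left(x + 3\right)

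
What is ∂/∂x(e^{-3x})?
- 3 e^{- 3 x}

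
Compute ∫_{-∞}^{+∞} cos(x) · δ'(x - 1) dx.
\sin{\left(1 \right)}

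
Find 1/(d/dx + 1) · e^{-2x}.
- e^{- 2 x}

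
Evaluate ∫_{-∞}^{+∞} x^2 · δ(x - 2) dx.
4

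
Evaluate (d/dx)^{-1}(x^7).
\frac{x^{8}}{8}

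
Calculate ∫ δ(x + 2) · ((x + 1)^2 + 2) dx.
3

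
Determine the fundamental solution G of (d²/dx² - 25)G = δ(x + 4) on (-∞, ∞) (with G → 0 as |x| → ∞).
-\frac{e^{-5|x + 4|}}{10}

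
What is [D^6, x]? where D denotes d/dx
6D^{5}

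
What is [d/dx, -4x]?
-4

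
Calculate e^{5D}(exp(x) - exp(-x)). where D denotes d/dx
2 \sinh{\left(x + 5 \right)}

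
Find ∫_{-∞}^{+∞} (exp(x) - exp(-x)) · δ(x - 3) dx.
2 \sinh{\left(3 \right)}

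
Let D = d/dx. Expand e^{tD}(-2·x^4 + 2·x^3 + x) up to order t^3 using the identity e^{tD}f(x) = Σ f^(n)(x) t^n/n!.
t^{3} \left(2 - 8 x\right) - 6 t^{2} x \left(2 x - 1\right) + t \left(- 8 x^{3} + 6 x^{2} + 1\right) - 2 x^{4} + 2 x^{3} + x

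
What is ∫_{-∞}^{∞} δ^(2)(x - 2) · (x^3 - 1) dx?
12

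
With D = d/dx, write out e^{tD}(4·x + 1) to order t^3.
4 t + 4 x + 1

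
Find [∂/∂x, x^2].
2 x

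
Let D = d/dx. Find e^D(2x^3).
2 x^{3} + 6 x^{2} + 6 x + 2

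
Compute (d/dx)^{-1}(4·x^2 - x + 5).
\frac{4 x^{3}}{3} - \frac{x^{2}}{2} + 5 x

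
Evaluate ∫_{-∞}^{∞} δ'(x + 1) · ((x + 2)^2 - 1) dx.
-2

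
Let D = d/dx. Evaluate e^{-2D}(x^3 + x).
x^{3} - 6 x^{2} + 13 x - 10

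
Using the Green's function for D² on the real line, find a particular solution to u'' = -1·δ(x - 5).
-\frac{|x - 5|}{2}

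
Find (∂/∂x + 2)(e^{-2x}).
0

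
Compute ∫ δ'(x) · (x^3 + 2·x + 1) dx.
-2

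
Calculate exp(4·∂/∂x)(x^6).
x^{6} + 24 x^{5} + 240 x^{4} + 1280 x^{3} + 3840 x^{2} + 6144 x + 4096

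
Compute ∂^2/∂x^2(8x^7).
336 x^{5}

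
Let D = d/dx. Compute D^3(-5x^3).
-30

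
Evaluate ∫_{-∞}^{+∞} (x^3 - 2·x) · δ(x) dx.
0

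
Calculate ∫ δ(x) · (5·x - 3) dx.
-3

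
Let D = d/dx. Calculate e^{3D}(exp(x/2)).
e^{\frac{x}{2} + \frac{3}{2}}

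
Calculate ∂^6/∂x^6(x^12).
665280 x^{6}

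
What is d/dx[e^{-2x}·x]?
\left(1 - 2 x\right) e^{- 2 x}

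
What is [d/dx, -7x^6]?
- 42 x^{5}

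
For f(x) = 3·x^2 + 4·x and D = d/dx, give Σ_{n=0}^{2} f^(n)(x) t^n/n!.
3 t^{2} + 2 t \left(3 x + 2\right) + 3 x^{2} + 4 x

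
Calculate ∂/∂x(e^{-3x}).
- 3 e^{- 3 x}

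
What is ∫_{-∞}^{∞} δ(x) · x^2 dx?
0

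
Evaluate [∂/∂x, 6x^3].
18 x^{2}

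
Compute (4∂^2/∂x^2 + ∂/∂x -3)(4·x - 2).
10 - 12 x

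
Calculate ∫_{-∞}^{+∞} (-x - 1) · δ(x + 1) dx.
0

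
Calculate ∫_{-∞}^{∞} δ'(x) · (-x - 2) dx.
1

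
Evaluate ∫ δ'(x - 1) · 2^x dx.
- \log{\left(4 \right)}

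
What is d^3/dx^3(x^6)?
120 x^{3}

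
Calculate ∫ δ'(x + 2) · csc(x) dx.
\cot{\left(2 \right)} \csc{\left(2 \right)}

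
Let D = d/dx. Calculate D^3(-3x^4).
- 72 x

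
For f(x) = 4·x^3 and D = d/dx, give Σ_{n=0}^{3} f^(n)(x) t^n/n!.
4 t^{3} + 12 t^{2} x + 12 t x^{2} + 4 x^{3}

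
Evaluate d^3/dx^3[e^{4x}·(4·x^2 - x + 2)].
\left(256 x^{2} + 320 x + 176\right) e^{4 x}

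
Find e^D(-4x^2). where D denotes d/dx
- 4 x^{2} - 8 x - 4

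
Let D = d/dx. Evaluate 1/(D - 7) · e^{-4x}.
- \frac{e^{- 4 x}}{11}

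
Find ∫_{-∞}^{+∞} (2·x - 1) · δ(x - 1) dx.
1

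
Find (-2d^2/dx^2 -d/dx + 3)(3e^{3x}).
- 54 e^{3 x}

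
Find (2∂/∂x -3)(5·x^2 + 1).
- 15 x^{2} + 20 x - 3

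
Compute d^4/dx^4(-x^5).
- 120 x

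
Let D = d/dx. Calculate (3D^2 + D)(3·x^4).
12 x^{2} \left(x + 9\right)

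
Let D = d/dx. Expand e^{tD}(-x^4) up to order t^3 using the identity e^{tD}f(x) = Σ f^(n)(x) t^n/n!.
x \left(- 4 t^{3} - 6 t^{2} x - 4 t x^{2} - x^{3}\right)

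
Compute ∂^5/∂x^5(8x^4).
0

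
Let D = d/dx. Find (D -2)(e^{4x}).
2 e^{4 x}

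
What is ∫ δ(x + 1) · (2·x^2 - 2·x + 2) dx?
6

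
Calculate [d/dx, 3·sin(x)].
3 \cos{\left(x \right)}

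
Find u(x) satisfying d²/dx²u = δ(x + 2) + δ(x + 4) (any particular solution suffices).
\frac{|x + 2|}{2} + \frac{|x + 4|}{2}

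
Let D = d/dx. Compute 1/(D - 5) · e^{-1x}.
- \frac{e^{- x}}{6}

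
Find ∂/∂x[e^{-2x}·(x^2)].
2 x \left(1 - x\right) e^{- 2 x}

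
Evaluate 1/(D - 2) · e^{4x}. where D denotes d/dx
\frac{e^{4 x}}{2}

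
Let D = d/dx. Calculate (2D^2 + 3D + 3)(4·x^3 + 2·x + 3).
12 x^{3} + 36 x^{2} + 54 x + 15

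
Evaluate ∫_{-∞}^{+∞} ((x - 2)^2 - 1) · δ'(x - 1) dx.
2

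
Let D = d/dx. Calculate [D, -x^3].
- 3 x^{2}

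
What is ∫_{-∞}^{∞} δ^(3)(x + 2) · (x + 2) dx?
0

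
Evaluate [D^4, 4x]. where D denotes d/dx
16D^{3}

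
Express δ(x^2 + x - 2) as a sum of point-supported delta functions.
\frac{\delta(x + 2) + \delta(x - 1)}{3}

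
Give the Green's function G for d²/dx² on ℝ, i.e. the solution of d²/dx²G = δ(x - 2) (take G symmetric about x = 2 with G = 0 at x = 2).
\frac{|x - 2|}{2}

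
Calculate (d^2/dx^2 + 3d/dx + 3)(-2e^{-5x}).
- 26 e^{- 5 x}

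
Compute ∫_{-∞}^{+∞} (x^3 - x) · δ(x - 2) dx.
6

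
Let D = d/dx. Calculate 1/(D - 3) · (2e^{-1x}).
- \frac{e^{- x}}{2}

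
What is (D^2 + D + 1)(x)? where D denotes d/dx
x + 1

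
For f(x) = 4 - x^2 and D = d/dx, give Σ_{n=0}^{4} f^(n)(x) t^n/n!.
- t^{2} - 2 t x - x^{2} + 4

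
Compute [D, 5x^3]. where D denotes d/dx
15 x^{2}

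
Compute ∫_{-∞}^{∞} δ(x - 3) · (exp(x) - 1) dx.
-1 + e^{3}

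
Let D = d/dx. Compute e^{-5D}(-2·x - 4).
6 - 2 x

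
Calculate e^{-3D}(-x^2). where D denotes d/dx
- x^{2} + 6 x - 9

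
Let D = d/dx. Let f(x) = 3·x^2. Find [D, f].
6 x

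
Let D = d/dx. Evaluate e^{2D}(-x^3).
- x^{3} - 6 x^{2} - 12 x - 8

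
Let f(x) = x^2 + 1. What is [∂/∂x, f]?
2 x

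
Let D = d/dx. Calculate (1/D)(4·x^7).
\frac{x^{8}}{2}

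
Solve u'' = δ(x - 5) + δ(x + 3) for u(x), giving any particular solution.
\frac{|x - 5|}{2} + \frac{|x + 3|}{2}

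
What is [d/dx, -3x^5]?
- 15 x^{4}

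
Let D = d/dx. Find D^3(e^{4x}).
64 e^{4 x}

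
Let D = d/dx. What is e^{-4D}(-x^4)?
- x^{4} + 16 x^{3} - 96 x^{2} + 256 x - 256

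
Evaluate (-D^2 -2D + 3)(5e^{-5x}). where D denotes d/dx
- 60 e^{- 5 x}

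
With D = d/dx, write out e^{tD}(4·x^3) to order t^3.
4 t^{3} + 12 t^{2} x + 12 t x^{2} + 4 x^{3}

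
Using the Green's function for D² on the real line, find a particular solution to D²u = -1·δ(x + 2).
-\frac{|x + 2|}{2}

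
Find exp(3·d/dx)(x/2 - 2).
\frac{x}{2} - \frac{1}{2}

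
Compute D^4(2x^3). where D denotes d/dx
0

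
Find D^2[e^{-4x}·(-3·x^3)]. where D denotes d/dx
6 x \left(- 8 x^{2} + 12 x - 3\right) e^{- 4 x}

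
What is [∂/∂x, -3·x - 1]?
-3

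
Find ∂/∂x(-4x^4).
- 16 x^{3}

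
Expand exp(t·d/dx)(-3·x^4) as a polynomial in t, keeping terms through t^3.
3 x \left(- 4 t^{3} - 6 t^{2} x - 4 t x^{2} - x^{3}\right)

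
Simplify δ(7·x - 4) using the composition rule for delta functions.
\frac{\delta(x - 4/7)}{7}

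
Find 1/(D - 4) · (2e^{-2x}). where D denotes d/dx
- \frac{e^{- 2 x}}{3}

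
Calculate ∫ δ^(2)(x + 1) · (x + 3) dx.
0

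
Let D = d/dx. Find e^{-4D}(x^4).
x^{4} - 16 x^{3} + 96 x^{2} - 256 x + 256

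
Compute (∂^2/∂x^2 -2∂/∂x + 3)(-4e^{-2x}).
- 44 e^{- 2 x}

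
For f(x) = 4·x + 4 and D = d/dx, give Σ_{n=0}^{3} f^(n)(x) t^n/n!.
4 t + 4 x + 4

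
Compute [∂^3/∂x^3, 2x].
6\frac{d^{2}}{dx^{2}}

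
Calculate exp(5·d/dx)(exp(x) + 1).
e^{x + 5} + 1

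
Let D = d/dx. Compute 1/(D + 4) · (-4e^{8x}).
- \frac{e^{8 x}}{3}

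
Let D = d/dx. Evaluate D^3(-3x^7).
- 630 x^{4}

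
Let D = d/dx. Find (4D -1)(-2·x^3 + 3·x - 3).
2 x^{3} - 24 x^{2} - 3 x + 15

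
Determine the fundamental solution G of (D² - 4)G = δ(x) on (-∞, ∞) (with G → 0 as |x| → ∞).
-\frac{e^{-2|x|}}{4}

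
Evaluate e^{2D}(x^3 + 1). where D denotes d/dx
x^{3} + 6 x^{2} + 12 x + 9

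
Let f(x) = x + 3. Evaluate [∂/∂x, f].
1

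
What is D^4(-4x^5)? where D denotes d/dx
- 480 x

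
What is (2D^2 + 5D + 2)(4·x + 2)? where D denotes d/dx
8 x + 24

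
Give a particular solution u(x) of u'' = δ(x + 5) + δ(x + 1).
\frac{|x + 5|}{2} + \frac{|x + 1|}{2}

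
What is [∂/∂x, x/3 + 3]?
\frac{1}{3}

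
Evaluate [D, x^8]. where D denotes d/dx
8 x^{7}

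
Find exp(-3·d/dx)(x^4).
x^{4} - 12 x^{3} + 54 x^{2} - 108 x + 81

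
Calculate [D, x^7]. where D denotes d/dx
7 x^{6}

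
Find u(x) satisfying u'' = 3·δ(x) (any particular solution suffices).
\frac{3|x|}{2}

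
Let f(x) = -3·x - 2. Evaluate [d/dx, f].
-3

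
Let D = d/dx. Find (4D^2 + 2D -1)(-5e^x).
- 25 e^{x}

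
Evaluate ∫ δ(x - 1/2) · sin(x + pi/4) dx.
\sin{\left(\frac{1}{2} + \frac{\pi}{4} \right)}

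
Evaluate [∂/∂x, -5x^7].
- 35 x^{6}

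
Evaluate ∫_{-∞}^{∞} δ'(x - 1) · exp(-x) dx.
e^{-1}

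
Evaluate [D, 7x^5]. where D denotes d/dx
35 x^{4}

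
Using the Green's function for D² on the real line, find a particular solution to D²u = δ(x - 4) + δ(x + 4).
\frac{|x - 4|}{2} + \frac{|x + 4|}{2}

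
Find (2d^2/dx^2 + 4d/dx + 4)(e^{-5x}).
34 e^{- 5 x}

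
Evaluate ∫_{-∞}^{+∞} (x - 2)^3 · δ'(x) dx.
-12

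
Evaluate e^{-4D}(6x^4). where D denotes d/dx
6 x^{4} - 96 x^{3} + 576 x^{2} - 1536 x + 1536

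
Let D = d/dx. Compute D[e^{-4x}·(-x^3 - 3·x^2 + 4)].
\left(4 x^{3} + 9 x^{2} - 6 x - 16\right) e^{- 4 x}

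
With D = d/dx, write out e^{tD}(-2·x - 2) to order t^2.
- 2 t - 2 x - 2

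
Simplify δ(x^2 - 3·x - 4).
\frac{\delta(x + 1) + \delta(x - 4)}{5}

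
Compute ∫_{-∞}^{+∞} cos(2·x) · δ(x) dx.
1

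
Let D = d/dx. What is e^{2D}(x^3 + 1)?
x^{3} + 6 x^{2} + 12 x + 9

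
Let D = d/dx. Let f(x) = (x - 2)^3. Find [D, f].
3 \left(x - 2\right)^{2}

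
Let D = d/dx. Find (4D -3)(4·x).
16 - 12 x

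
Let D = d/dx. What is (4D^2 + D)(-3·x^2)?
- 6 x - 24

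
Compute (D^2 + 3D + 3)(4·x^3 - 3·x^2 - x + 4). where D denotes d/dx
12 x^{3} + 27 x^{2} + 3 x + 3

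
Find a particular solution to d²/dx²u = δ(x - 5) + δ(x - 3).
\frac{|x - 5|}{2} + \frac{|x - 3|}{2}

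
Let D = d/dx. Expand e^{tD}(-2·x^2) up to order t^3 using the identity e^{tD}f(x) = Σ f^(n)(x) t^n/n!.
- 2 t^{2} - 4 t x - 2 x^{2}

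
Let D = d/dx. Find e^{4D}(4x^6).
4 x^{6} + 96 x^{5} + 960 x^{4} + 5120 x^{3} + 15360 x^{2} + 24576 x + 16384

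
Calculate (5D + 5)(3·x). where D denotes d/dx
15 x + 15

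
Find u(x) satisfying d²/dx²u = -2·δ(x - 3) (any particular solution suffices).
-|x - 3|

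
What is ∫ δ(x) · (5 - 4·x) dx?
5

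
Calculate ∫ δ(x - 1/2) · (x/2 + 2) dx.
\frac{9}{4}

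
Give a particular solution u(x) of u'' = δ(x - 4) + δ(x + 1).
\frac{|x - 4|}{2} + \frac{|x + 1|}{2}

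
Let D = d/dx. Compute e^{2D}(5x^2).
5 x^{2} + 20 x + 20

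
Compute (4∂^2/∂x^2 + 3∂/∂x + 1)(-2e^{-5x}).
- 172 e^{- 5 x}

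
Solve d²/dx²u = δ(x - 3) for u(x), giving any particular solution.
\frac{|x - 3|}{2}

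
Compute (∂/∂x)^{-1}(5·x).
\frac{5 x^{2}}{2}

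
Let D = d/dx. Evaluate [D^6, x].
6D^{5}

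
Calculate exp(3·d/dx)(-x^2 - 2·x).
- x^{2} - 8 x - 15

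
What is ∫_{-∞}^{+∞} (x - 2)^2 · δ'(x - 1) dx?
2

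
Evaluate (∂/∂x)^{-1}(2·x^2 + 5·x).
\frac{2 x^{3}}{3} + \frac{5 x^{2}}{2}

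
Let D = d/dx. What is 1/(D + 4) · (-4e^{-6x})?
2 e^{- 6 x}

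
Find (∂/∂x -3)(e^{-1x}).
- 4 e^{- x}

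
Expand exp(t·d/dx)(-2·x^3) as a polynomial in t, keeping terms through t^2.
2 x \left(- 3 t^{2} - 3 t x - x^{2}\right)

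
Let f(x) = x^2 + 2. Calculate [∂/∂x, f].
2 x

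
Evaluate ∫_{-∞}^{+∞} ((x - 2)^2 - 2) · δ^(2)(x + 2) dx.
2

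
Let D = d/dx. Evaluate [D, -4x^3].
- 12 x^{2}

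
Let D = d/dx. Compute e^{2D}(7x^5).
7 x^{5} + 70 x^{4} + 280 x^{3} + 560 x^{2} + 560 x + 224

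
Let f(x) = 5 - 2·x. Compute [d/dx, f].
-2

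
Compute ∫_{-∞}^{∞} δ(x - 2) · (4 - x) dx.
2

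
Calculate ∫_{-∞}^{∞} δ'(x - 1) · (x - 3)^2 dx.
4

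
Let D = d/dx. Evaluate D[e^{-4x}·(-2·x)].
2 \left(4 x - 1\right) e^{- 4 x}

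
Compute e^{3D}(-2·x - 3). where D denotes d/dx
- 2 x - 9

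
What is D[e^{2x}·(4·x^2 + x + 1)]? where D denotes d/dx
\left(8 x^{2} + 10 x + 3\right) e^{2 x}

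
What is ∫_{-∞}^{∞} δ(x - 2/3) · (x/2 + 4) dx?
\frac{13}{3}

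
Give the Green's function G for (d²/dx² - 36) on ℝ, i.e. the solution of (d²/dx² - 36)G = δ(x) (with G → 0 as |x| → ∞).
-\frac{e^{-6|x|}}{12}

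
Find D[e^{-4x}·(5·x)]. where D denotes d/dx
5 \left(1 - 4 x\right) e^{- 4 x}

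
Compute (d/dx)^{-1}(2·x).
x^{2}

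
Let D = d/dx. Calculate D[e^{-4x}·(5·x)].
5 \left(1 - 4 x\right) e^{- 4 x}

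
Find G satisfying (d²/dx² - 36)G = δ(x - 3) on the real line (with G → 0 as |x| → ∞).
-\frac{e^{-6|x - 3|}}{12}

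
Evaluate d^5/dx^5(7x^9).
105840 x^{4}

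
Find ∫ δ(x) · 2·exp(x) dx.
2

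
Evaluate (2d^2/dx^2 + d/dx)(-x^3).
3 x \left(- x - 4\right)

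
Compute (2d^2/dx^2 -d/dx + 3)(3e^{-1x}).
18 e^{- x}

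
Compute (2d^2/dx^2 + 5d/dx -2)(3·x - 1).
17 - 6 x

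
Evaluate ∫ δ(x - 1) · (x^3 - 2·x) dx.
-1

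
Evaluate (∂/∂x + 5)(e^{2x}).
7 e^{2 x}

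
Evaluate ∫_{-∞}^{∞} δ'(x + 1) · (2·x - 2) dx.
-2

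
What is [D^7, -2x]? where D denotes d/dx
-14D^{6}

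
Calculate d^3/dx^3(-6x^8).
- 2016 x^{5}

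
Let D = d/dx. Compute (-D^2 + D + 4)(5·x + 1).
20 x + 9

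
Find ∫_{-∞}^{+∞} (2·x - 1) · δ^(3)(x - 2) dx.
0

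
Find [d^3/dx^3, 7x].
21\frac{d^{2}}{dx^{2}}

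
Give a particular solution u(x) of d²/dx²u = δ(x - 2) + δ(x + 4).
\frac{|x - 2|}{2} + \frac{|x + 4|}{2}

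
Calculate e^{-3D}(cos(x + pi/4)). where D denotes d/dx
\cos{\left(x - 3 + \frac{\pi}{4} \right)}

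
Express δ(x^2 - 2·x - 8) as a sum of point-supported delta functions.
\frac{\delta(x - 4) + \delta(x + 2)}{6}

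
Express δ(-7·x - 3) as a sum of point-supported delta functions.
\frac{\delta(x + 3/7)}{7}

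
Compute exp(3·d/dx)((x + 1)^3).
x^{3} + 12 x^{2} + 48 x + 64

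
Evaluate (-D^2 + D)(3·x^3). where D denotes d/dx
9 x \left(x - 2\right)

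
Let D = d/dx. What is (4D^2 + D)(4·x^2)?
8 x + 32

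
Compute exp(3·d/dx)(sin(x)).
\sin{\left(x + 3 \right)}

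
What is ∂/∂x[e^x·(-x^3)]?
x^{2} \left(- x - 3\right) e^{x}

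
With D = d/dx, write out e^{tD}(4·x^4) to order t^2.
4 x^{2} \left(6 t^{2} + 4 t x + x^{2}\right)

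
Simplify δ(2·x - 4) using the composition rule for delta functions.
\frac{\delta(x - 2)}{2}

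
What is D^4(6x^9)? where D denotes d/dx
18144 x^{5}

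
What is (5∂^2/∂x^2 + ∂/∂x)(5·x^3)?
15 x \left(x + 10\right)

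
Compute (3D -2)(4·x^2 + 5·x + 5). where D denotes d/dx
- 8 x^{2} + 14 x + 5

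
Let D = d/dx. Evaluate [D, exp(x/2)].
\frac{e^{\frac{x}{2}}}{2}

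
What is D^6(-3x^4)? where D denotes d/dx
0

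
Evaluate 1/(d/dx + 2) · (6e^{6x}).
\frac{3 e^{6 x}}{4}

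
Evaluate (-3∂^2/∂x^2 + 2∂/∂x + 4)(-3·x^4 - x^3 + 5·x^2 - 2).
- 12 x^{4} - 28 x^{3} + 122 x^{2} + 38 x - 38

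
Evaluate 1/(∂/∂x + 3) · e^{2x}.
\frac{e^{2 x}}{5}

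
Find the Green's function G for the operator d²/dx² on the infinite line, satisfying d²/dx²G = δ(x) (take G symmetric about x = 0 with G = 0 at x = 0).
\frac{|x|}{2}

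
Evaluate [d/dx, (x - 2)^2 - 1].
2 x - 4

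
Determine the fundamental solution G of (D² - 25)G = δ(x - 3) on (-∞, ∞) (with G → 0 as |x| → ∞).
-\frac{e^{-5|x - 3|}}{10}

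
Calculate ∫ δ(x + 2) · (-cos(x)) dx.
- \cos{\left(2 \right)}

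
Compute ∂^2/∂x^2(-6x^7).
- 252 x^{5}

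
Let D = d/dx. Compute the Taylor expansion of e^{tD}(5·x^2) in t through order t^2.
5 t^{2} + 10 t x + 5 x^{2}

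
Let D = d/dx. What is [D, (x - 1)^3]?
3 \left(x - 1\right)^{2}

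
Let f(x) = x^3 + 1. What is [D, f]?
3 x^{2}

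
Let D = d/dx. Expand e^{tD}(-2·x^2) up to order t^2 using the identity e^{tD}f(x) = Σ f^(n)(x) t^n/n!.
- 2 t^{2} - 4 t x - 2 x^{2}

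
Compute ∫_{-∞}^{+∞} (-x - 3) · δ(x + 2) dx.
-1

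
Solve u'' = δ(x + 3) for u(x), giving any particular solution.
\frac{|x + 3|}{2}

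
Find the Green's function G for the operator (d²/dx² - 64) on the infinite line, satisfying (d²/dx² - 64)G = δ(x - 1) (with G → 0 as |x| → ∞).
-\frac{e^{-8|x - 1|}}{16}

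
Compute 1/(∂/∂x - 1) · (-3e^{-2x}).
e^{- 2 x}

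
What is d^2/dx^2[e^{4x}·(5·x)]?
\left(80 x + 40\right) e^{4 x}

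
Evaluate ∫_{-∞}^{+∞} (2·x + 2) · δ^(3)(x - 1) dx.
0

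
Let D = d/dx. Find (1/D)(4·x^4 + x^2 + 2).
\frac{4 x^{5}}{5} + \frac{x^{3}}{3} + 2 x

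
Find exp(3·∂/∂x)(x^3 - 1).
x^{3} + 9 x^{2} + 27 x + 26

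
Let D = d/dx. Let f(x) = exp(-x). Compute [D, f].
- e^{- x}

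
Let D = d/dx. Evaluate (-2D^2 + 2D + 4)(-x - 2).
- 4 x - 10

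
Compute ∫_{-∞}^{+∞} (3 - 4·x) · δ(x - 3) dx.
-9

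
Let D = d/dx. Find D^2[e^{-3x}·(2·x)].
6 \left(3 x - 2\right) e^{- 3 x}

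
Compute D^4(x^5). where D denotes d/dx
120 x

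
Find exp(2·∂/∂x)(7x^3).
7 x^{3} + 42 x^{2} + 84 x + 56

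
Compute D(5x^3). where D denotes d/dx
15 x^{2}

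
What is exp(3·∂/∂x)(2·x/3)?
\frac{2 x}{3} + 2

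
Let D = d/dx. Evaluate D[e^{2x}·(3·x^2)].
6 x \left(x + 1\right) e^{2 x}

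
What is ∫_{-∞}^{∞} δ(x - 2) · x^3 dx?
8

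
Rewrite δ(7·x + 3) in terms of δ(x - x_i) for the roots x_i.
\frac{\delta(x + 3/7)}{7}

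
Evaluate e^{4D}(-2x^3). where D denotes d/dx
- 2 x^{3} - 24 x^{2} - 96 x - 128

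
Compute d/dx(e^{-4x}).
- 4 e^{- 4 x}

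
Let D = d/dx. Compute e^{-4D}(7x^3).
7 x^{3} - 84 x^{2} + 336 x - 448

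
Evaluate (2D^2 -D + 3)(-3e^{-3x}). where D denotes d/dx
- 72 e^{- 3 x}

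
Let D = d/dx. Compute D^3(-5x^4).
- 120 x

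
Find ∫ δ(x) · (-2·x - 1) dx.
-1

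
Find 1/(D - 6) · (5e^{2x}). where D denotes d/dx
- \frac{5 e^{2 x}}{4}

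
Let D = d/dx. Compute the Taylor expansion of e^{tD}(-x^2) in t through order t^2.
- t^{2} - 2 t x - x^{2}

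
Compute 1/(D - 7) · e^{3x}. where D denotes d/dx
- \frac{e^{3 x}}{4}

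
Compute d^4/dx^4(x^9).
3024 x^{5}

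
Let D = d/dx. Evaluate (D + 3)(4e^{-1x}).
8 e^{- x}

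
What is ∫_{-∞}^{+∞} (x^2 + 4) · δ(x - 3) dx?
13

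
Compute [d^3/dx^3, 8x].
24\frac{d^{2}}{dx^{2}}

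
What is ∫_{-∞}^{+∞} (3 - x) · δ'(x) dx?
1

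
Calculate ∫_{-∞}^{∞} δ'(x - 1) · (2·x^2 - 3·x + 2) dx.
-1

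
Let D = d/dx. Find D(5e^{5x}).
25 e^{5 x}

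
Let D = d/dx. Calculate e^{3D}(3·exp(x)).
3 e^{x + 3}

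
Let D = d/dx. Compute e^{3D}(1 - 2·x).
- 2 x - 5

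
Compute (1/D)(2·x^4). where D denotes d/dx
\frac{2 x^{5}}{5}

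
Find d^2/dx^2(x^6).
30 x^{4}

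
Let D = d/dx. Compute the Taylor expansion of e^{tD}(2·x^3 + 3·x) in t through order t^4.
2 t^{3} + 6 t^{2} x + 3 t \left(2 x^{2} + 1\right) + 2 x^{3} + 3 x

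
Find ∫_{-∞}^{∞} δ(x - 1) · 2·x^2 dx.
2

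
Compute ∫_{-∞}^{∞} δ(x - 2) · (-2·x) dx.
-4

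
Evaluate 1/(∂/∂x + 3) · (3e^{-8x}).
- \frac{3 e^{- 8 x}}{5}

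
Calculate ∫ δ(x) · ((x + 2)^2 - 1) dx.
3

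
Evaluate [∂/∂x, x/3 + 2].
\frac{1}{3}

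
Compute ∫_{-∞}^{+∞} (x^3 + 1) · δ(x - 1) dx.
2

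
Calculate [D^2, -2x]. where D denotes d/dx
-4D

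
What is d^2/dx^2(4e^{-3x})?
36 e^{- 3 x}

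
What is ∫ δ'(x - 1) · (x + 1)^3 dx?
-12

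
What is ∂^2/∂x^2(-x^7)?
- 42 x^{5}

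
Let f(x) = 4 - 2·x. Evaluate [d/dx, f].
-2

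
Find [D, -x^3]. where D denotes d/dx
- 3 x^{2}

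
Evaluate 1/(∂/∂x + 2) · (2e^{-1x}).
2 e^{- x}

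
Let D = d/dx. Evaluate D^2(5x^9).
360 x^{7}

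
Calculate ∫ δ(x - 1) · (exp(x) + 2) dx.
2 + e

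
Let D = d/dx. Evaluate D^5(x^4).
0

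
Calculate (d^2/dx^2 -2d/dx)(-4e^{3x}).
- 12 e^{3 x}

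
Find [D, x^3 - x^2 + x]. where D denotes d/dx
3 x^{2} - 2 x + 1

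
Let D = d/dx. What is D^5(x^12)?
95040 x^{7}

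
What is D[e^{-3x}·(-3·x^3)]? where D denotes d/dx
9 x^{2} \left(x - 1\right) e^{- 3 x}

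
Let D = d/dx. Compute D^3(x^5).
60 x^{2}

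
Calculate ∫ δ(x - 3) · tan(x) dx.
\tan{\left(3 \right)}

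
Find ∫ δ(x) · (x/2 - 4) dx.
-4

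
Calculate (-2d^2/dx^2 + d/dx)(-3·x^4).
12 x^{2} \left(6 - x\right)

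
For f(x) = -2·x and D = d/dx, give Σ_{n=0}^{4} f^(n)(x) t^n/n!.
- 2 t - 2 x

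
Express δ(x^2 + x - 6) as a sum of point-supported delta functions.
\frac{\delta(x + 3) + \delta(x - 2)}{5}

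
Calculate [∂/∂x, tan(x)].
\frac{1}{\cos^{2}{\left(x \right)}}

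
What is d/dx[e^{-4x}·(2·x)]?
2 \left(1 - 4 x\right) e^{- 4 x}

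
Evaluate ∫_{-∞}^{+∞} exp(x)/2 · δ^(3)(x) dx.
- \frac{1}{2}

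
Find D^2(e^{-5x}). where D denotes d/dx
25 e^{- 5 x}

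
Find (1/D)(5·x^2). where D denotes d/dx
\frac{5 x^{3}}{3}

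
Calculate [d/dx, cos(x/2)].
- \frac{\sin{\left(\frac{x}{2} \right)}}{2}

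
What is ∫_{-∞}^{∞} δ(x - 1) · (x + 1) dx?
2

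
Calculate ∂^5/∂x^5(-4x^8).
- 26880 x^{3}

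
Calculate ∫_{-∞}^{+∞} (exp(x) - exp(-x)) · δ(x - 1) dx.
2 \sinh{\left(1 \right)}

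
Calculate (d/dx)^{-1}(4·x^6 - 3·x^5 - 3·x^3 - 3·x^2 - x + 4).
\frac{4 x^{7}}{7} - \frac{x^{6}}{2} - \frac{3 x^{4}}{4} - x^{3} - \frac{x^{2}}{2} + 4 x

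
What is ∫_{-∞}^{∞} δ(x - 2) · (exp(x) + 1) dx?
1 + e^{2}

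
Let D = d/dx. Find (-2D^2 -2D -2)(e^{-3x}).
- 14 e^{- 3 x}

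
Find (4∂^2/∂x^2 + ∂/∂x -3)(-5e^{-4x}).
- 285 e^{- 4 x}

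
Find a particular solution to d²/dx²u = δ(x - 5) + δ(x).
\frac{|x - 5|}{2} + \frac{|x|}{2}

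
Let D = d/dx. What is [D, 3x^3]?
9 x^{2}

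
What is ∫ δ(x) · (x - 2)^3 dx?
-8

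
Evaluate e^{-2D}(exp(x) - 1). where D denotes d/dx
e^{x - 2} - 1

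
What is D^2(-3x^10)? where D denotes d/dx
- 270 x^{8}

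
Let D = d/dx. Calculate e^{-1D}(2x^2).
2 x^{2} - 4 x + 2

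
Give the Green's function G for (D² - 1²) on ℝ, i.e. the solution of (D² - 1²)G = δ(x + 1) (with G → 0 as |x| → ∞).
-\frac{e^{-|x + 1|}}{2}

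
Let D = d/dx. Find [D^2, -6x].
-12D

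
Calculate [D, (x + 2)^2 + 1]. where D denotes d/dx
2 x + 4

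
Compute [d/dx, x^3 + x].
3 x^{2} + 1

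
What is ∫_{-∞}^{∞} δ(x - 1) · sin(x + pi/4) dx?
\sin{\left(\frac{\pi}{4} + 1 \right)}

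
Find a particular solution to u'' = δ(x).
\frac{|x|}{2}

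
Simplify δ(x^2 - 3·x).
\frac{\delta(x - 3) + \delta(x)}{3}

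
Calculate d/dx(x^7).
7 x^{6}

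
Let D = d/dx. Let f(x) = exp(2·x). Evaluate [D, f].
2 e^{2 x}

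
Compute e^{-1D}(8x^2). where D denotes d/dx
8 x^{2} - 16 x + 8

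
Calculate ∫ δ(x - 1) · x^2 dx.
1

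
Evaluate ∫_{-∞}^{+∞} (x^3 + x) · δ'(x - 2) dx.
-13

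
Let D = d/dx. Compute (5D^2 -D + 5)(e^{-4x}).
89 e^{- 4 x}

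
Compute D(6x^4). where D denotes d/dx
24 x^{3}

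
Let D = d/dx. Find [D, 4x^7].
28 x^{6}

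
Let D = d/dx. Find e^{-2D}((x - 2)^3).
x^{3} - 12 x^{2} + 48 x - 64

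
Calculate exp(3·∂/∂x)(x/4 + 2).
\frac{x}{4} + \frac{11}{4}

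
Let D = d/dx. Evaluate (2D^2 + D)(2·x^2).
4 x + 8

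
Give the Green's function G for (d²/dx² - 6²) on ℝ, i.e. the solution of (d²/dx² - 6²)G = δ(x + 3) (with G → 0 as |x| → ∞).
-\frac{e^{-6|x + 3|}}{12}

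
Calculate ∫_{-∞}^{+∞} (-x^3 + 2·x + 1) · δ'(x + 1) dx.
1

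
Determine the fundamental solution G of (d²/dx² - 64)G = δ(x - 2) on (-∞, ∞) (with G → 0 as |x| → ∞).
-\frac{e^{-8|x - 2|}}{16}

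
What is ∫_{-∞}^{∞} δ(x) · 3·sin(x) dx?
0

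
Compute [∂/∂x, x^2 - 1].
2 x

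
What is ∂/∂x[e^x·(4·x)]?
4 \left(x + 1\right) e^{x}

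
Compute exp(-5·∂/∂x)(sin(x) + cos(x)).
\sqrt{2} \cos{\left(- x + \frac{\pi}{4} + 5 \right)}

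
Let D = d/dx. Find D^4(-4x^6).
- 1440 x^{2}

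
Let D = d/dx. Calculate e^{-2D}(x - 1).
x - 3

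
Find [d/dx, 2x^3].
6 x^{2}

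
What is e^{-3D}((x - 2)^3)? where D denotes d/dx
x^{3} - 15 x^{2} + 75 x - 125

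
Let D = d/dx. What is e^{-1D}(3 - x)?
4 - x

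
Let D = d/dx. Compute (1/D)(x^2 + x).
\frac{x^{3}}{3} + \frac{x^{2}}{2}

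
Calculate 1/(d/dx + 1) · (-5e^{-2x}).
5 e^{- 2 x}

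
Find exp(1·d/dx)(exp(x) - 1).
e^{x + 1} - 1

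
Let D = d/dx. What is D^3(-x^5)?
- 60 x^{2}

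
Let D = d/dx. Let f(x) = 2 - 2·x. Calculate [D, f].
-2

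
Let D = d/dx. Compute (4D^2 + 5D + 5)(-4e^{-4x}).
- 196 e^{- 4 x}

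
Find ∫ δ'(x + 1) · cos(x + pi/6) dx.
\cos{\left(1 + \frac{\pi}{3} \right)}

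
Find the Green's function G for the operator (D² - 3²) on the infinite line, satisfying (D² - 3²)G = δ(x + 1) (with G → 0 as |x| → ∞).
-\frac{e^{-3|x + 1|}}{6}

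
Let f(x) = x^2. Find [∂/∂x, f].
2 x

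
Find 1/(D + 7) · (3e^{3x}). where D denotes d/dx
\frac{3 e^{3 x}}{10}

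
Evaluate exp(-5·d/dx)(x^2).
x^{2} - 10 x + 25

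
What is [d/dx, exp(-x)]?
- e^{- x}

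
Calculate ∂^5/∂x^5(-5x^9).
- 75600 x^{4}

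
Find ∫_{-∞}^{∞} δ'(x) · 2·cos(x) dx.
0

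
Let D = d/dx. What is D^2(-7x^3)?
- 42 x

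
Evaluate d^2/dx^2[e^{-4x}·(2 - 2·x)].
16 \left(3 - 2 x\right) e^{- 4 x}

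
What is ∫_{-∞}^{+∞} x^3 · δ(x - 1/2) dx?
\frac{1}{8}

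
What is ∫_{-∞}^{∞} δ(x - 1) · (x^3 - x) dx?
0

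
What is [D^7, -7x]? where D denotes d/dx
-49D^{6}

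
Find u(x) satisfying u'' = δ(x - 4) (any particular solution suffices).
\frac{|x - 4|}{2}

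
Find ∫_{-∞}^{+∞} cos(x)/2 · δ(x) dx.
\frac{1}{2}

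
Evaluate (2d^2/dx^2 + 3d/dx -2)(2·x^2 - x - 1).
- 4 x^{2} + 14 x + 7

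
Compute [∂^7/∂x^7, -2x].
-14\frac{d^{6}}{dx^{6}}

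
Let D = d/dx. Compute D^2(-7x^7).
- 294 x^{5}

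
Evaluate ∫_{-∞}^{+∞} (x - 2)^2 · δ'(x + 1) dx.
6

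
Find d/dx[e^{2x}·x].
\left(2 x + 1\right) e^{2 x}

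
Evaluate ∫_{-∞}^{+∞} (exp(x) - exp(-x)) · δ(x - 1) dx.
2 \sinh{\left(1 \right)}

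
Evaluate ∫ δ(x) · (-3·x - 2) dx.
-2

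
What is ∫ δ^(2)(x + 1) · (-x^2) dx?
-2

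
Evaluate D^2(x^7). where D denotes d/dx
42 x^{5}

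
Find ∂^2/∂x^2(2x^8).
112 x^{6}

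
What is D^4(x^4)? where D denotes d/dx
24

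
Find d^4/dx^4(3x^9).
9072 x^{5}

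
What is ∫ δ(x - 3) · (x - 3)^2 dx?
0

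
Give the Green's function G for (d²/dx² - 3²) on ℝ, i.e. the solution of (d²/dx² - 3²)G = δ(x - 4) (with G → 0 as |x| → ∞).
-\frac{e^{-3|x - 4|}}{6}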